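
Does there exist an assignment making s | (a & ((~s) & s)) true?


Search for a satisfying assignment over {a, s}.
Try a=False, s=True: the formula evaluates to True.
A satisfying assignment exists.

Satisfiable.


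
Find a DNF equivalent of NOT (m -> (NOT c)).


Step 1: Rewrite implication then negate: ¬(¬m ∨ (¬c)) = m ∧ ¬(¬c).
Step 2: Eliminate any double negations (¬¬X = X).

m AND c


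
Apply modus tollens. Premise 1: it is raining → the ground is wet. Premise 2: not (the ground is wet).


Modus tollens: from (P → Q) and ¬Q, infer ¬P.
Q = 'the ground is wet' is denied; since P → Q, P must also fail.

Not (it is raining).


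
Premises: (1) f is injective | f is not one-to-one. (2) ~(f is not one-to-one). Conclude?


Disjunctive syllogism: from (P ∨ Q) and ¬P, infer Q.
One disjunct, 'f is not one-to-one', is ruled out; the other must hold.

f is injective


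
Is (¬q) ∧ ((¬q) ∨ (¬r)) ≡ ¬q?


Compare truth tables:
q | r | φ | ψ
-------------
F | F | T | T
T | F | F | F
F | T | T | T
T | T | F | F
The columns φ and ψ agree on every row.

Yes, they are logically equivalent.


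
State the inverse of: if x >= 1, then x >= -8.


The inverse of (P → Q) is (¬P → ¬Q). It is equivalent to the converse, not to the original.
Here P = 'x >= 1' and Q = 'x >= -8'.

If not (x >= 1), then not (x >= -8).


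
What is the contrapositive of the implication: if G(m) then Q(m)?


The contrapositive of (P → Q) is (¬Q → ¬P); it is logically equivalent to the original.
Here P = 'G(m)' and Q = 'Q(m)'.

If not (Q(m)), then not (G(m)).


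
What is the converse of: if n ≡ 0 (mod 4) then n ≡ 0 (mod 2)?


The converse of (P → Q) is (Q → P). It is not in general equivalent to the original.
Here P = 'n ≡ 0 (mod 4)' and Q = 'n ≡ 0 (mod 2)'.

If n ≡ 0 (mod 2), then n ≡ 0 (mod 4).


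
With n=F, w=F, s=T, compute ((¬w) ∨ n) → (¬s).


Substitute n=F, w=F, s=T:
¬w = T
(¬w) ∨ n = T ∨ F = T
¬s = F
((¬w) ∨ n) → (¬s) = T → F = F

F


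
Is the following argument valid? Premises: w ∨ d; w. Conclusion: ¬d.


This is affirming a disjunct (fallacy). There exist truth assignments where the premises are all true but the conclusion is false.

Invalid.


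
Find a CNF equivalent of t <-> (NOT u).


Step 1: Rewrite t ↔ (¬u) as (t → (¬u)) ∧ ((¬u) → t).
Step 2: Rewrite each implication as a disjunction.
Step 3: Eliminate any double negations (¬¬X = X).

((NOT t) OR (NOT u)) AND (u OR t)


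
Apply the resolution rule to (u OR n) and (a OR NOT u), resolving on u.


The clauses contain complementary literals u and NOTu.
Resolution eliminates this pair and disjoins the remaining literals (merging duplicates).

(n OR a)


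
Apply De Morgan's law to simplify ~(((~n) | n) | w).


De Morgan: the negation of a disjunction is the conjunction of the negations.
Distribute ~ across |, flipping it to &, and negate each literal.

(n & (~n)) & (~w)


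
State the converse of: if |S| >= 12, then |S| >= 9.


The converse of (P → Q) is (Q → P). It is not in general equivalent to the original.
Here P = '|S| >= 12' and Q = '|S| >= 9'.

If |S| >= 9, then |S| >= 12.


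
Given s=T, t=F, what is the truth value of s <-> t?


Biconditional is true when both operands have the same truth value.
Substitute: s=T, t=F.
T <-> F evaluates to F.

F


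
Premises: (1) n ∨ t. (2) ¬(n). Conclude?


Disjunctive syllogism: from (P ∨ Q) and ¬P, infer Q.
One disjunct, 'n', is ruled out; the other must hold.

t


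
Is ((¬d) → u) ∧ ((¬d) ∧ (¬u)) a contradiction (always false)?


Truth table over {d, u}:
d | u | φ
---------
F | F | F
T | F | F
F | T | F
T | T | F
Every row is false.

Yes, it is a contradiction.


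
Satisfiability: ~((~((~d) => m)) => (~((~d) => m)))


Check all 4 assignments over {d, m}:
d | m | φ
---------
False | False | False
True | False | False
False | True | False
True | True | False
No assignment makes the formula true.

Unsatisfiable.


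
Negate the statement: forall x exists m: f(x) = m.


Negation flips each quantifier (∀↔∃) and negates the inner predicate.
¬(forall x exists m: φ) = exists x forall m: ¬φ.

exists x forall m: ~(f(x) = m)


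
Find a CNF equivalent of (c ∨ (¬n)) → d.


Step 1: Rewrite as ¬(c ∨ (¬n)) ∨ d = (¬c ∧ ¬(¬n)) ∨ d.
Step 2: Distribute ∨ over ∧.
Step 3: Eliminate any double negations (¬¬X = X).

((¬c) ∨ d) ∧ (n ∨ d)


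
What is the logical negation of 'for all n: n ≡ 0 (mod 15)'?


¬(for all x: φ) = there exists x: ¬φ, and ¬(there exists x: φ) = for all x: ¬φ.
Apply to the universal statement.

there exists n: NOT(n ≡ 0 (mod 15))


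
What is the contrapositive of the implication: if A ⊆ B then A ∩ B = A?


The contrapositive of (P → Q) is (¬Q → ¬P); it is logically equivalent to the original.
Here P = 'A ⊆ B' and Q = 'A ∩ B = A'.

If not (A ∩ B = A), then not (A ⊆ B).


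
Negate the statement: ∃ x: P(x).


¬(∀ x: φ) = ∃ x: ¬φ, and ¬(∃ x: φ) = ∀ x: ¬φ.
Apply to the existential statement.

∀ x: ¬(P(x))


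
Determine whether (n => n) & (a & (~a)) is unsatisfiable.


Truth table over {a, n}:
a | n | φ
---------
False | False | False
True | False | False
False | True | False
True | True | False
Every row is false.

Yes, it is a contradiction.


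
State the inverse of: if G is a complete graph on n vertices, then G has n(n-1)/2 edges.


The inverse of (P → Q) is (¬P → ¬Q). It is equivalent to the converse, not to the original.
Here P = 'G is a complete graph on n vertices' and Q = 'G has n(n-1)/2 edges'.

If not (G is a complete graph on n vertices), then not (G has n(n-1)/2 edges).


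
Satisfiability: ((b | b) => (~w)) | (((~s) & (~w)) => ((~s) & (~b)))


Search for a satisfying assignment over {b, s, w}.
Try b=False, s=False, w=False: the formula evaluates to True.
A satisfying assignment exists.

Satisfiable.


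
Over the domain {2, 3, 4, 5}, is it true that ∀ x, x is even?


Evaluate the predicate on each element: 2:T, 3:F, 4:T, 5:F.
Counterexample x = 3 fails the predicate.

F


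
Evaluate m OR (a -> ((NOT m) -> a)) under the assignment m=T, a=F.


Substitute m=T, a=F:
NOT m = F
(NOT m) -> a = F -> F = T
a -> ((NOT m) -> a) = F -> T = T
m OR (a -> ((NOT m) -> a)) = T OR T = T

T


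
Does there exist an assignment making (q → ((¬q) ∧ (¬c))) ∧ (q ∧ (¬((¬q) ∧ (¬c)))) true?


Check all 4 assignments over {c, q}:
c | q | φ
---------
F | F | F
T | F | F
F | T | F
T | T | F
No assignment makes the formula true.

Unsatisfiable.


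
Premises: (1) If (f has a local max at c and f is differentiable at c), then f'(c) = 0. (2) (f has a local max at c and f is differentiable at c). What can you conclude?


Modus ponens: from (P → Q) and P, infer Q.
P = '(f has a local max at c and f is differentiable at c)' is asserted, and P → Q holds, so Q follows.

f'(c) = 0.


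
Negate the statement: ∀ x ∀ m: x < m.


Negation flips each quantifier (∀↔∃) and negates the inner predicate.
¬(∀ x ∀ m: φ) = ∃ x ∃ m: ¬φ.

∃ x ∃ m: ¬(x < m)


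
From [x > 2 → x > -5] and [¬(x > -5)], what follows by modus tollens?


Modus tollens: from (P → Q) and ¬Q, infer ¬P.
Q = 'x > -5' is denied; since P → Q, P must also fail.

Not (x > 2).


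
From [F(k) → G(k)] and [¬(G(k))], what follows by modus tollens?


Modus tollens: from (P → Q) and ¬Q, infer ¬P.
Q = 'G(k)' is denied; since P → Q, P must also fail.

Not (F(k)).


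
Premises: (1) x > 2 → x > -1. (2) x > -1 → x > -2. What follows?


Hypothetical syllogism: from (P → Q) and (Q → R), infer (P → R).
Chain the two implications through the shared middle term 'x > -1'.

x > 2 → x > -2


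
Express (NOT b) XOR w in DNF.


Step 1: (¬b) ⊕ w is true exactly when they disagree: ((¬b) ∧ ¬w) ∨ (¬(¬b) ∧ w).
Step 2: Eliminate any double negations (¬¬X = X).

((NOT b) AND (NOT w)) OR (b AND w)


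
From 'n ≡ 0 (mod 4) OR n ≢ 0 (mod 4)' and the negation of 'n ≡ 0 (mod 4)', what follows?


Disjunctive syllogism: from (P ∨ Q) and ¬P, infer Q.
One disjunct, 'n ≡ 0 (mod 4)', is ruled out; the other must hold.

n ≢ 0 (mod 4)


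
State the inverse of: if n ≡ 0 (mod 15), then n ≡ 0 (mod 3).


The inverse of (P → Q) is (¬P → ¬Q). It is equivalent to the converse, not to the original.
Here P = 'n ≡ 0 (mod 15)' and Q = 'n ≡ 0 (mod 3)'.

If not (n ≡ 0 (mod 15)), then not (n ≡ 0 (mod 3)).


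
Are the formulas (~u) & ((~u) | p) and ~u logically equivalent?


Compare truth tables:
p | u | φ | ψ
-------------
False | False | True | True
True | False | True | True
False | True | False | False
True | True | False | False
The columns φ and ψ agree on every row.

Yes, they are logically equivalent.


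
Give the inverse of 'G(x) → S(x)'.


The inverse of (P → Q) is (¬P → ¬Q). It is equivalent to the converse, not to the original.
Here P = 'G(x)' and Q = 'S(x)'.

If not (G(x)), then not (S(x)).


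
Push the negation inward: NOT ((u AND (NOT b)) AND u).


De Morgan: the negation of a conjunction is the disjunction of the negations.
Distribute NOT across AND, flipping it to OR, and negate each literal.

((NOT u) OR b) OR (NOT u)


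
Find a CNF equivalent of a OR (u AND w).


Step 1: Distribute ∨ over ∧: a ∨ (u ∧ w) = (a ∨ u) ∧ (a ∨ w).

(a OR u) AND (a OR w)


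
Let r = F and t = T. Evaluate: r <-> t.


Biconditional is true when both operands have the same truth value.
Substitute: r=F, t=T.
F <-> T evaluates to F.

F


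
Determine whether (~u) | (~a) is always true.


Build the truth table over {a, u}:
a | u | φ
---------
False | False | True
True | False | True
False | True | True
True | True | False
Counterexample at row 4: with a=True, u=True, the formula is False.

No, it is not a tautology.


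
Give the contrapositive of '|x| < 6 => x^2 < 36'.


The contrapositive of (P → Q) is (¬Q → ¬P); it is logically equivalent to the original.
Here P = '|x| < 6' and Q = 'x^2 < 36'.

If not (x^2 < 36), then not (|x| < 6).


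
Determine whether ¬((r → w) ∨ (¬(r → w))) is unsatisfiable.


Truth table over {r, w}:
r | w | φ
---------
F | F | F
T | F | F
F | T | F
T | T | F
Every row is false.

Yes, it is a contradiction.


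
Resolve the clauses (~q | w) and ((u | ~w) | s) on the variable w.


The clauses contain complementary literals w and ~w.
Resolution eliminates this pair and disjoins the remaining literals (merging duplicates).

((~q | u) | s)


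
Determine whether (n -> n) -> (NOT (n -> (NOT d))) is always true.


Build the truth table over {d, n}:
d | n | φ
---------
F | F | F
T | F | F
F | T | F
T | T | T
Counterexample at row 1: with d=F, n=F, the formula is F.

No, it is not a tautology.


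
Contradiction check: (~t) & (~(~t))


Truth table over {t}:
t | φ
-----
False | False
True | False
Every row is false.

Yes, it is a contradiction.


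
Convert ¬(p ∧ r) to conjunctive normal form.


Step 1: Apply De Morgan: ¬(p ∧ r) = ¬p ∨ ¬r.

(¬p) ∨ (¬r)


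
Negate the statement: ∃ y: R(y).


¬(∀ x: φ) = ∃ x: ¬φ, and ¬(∃ x: φ) = ∀ x: ¬φ.
Apply to the existential statement.

∀ y: ¬(R(y))


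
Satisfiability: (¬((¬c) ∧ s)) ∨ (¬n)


Search for a satisfying assignment over {c, n, s}.
Try c=F, n=F, s=F: the formula evaluates to T.
A satisfying assignment exists.

Satisfiable.


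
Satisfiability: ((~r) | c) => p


Search for a satisfying assignment over {c, p, r}.
Try c=False, p=True, r=False: the formula evaluates to True.
A satisfying assignment exists.

Satisfiable.


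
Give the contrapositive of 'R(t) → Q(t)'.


The contrapositive of (P → Q) is (¬Q → ¬P); it is logically equivalent to the original.
Here P = 'R(t)' and Q = 'Q(t)'.

If not (Q(t)), then not (R(t)).


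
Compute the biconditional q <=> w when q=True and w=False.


Biconditional is true when both operands have the same truth value.
Substitute: q=True, w=False.
True <=> False evaluates to False.

False


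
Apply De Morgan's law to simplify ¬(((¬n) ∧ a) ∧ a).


De Morgan: the negation of a conjunction is the disjunction of the negations.
Distribute ¬ across ∧, flipping it to ∨, and negate each literal.

(n ∨ (¬a)) ∨ (¬a)


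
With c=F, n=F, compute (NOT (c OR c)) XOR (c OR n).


Substitute c=F, n=F:
c OR c = F OR F = F
NOT (c OR c) = T
c OR n = F OR F = F
(NOT (c OR c)) XOR (c OR n) = T XOR F = T

T


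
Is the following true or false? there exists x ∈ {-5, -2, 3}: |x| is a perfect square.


Evaluate the predicate on each element: -5:F, -2:F, 3:F.
No element satisfies the predicate.

F


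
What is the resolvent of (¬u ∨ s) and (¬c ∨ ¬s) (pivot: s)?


The clauses contain complementary literals s and ¬s.
Resolution eliminates this pair and disjoins the remaining literals (merging duplicates).

(¬u ∨ ¬c)


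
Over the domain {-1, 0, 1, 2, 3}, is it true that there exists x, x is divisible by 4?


Evaluate the predicate on each element: -1:F, 0:T, 1:F, 2:F, 3:F.
Witness x = 0 satisfies the predicate.

T


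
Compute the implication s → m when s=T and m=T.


Implication is false only when antecedent is true and consequent is false.
Substitute: s=T, m=T.
T → T evaluates to T.

T


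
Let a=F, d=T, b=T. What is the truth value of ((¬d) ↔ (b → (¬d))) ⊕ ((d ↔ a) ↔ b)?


Substitute a=F, d=T, b=T:
¬d = F
¬d = F
b → (¬d) = T → F = F
(¬d) ↔ (b → (¬d)) = F ↔ F = T
d ↔ a = T ↔ F = F
(d ↔ a) ↔ b = F ↔ T = F
((¬d) ↔ (b → (¬d))) ⊕ ((d ↔ a) ↔ b) = T ⊕ F = T

T


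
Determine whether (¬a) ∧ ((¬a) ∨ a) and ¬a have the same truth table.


Compare truth tables:
a | φ | ψ
---------
F | T | T
T | F | F
The columns φ and ψ agree on every row.

Yes, they are logically equivalent.


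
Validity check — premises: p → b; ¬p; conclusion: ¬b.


This is denying the antecedent (fallacy). There exist truth assignments where the premises are all true but the conclusion is false.

Invalid.


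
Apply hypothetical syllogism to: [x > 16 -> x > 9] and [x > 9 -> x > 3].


Hypothetical syllogism: from (P → Q) and (Q → R), infer (P → R).
Chain the two implications through the shared middle term 'x > 9'.

x > 16 -> x > 3


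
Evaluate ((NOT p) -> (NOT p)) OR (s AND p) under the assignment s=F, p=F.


Substitute s=F, p=F:
NOT p = T
NOT p = T
(NOT p) -> (NOT p) = T -> T = T
s AND p = F AND F = F
((NOT p) -> (NOT p)) OR (s AND p) = T OR F = T

T


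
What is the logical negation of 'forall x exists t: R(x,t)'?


Negation flips each quantifier (∀↔∃) and negates the inner predicate.
¬(forall x exists t: φ) = exists x forall t: ¬φ.

exists x forall t: ~(R(x,t))


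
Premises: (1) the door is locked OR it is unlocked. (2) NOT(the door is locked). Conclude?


Disjunctive syllogism: from (P ∨ Q) and ¬P, infer Q.
One disjunct, 'the door is locked', is ruled out; the other must hold.

it is unlocked


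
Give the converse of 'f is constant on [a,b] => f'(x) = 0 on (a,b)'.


The converse of (P → Q) is (Q → P). It is not in general equivalent to the original.
Here P = 'f is constant on [a,b]' and Q = 'f'(x) = 0 on (a,b)'.

If f'(x) = 0 on (a,b), then f is constant on [a,b].


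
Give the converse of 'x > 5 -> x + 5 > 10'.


The converse of (P → Q) is (Q → P). It is not in general equivalent to the original.
Here P = 'x > 5' and Q = 'x + 5 > 10'.

If x + 5 > 10, then x > 5.


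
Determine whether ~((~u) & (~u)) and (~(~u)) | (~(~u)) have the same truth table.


Compare truth tables:
u | φ | ψ
---------
False | False | False
True | True | True
The columns φ and ψ agree on every row.

Yes, they are logically equivalent.


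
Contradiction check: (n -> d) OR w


Truth table over {d, n, w}:
d | n | w | φ
-------------
F | F | F | T
T | F | F | T
F | T | F | F
T | T | F | T
F | F | T | T
T | F | T | T
F | T | T | T
T | T | T | T
Satisfying assignment at row 1: d=F, n=F, w=F gives T.

No, it is not a contradiction.


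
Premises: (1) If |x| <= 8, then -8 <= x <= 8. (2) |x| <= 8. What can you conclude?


Modus ponens: from (P → Q) and P, infer Q.
P = '|x| <= 8' is asserted, and P → Q holds, so Q follows.

-8 <= x <= 8.


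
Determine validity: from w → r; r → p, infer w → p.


This matches the form of hypothetical syllogism: the conclusion follows in every model of the premises.

Valid.


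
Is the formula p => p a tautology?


Build the truth table over {p}:
p | φ
-----
False | True
True | True
Every row evaluates to true.

Yes, it is a tautology.


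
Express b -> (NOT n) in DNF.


Step 1: Rewrite b → (¬n) as ¬b ∨ (¬n).

(NOT b) OR (NOT n)


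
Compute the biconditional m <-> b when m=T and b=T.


Biconditional is true when both operands have the same truth value.
Substitute: m=T, b=T.
T <-> T evaluates to T.

T


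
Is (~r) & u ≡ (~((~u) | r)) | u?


Compare truth tables:
r | u | φ | ψ
-------------
False | False | False | False
True | False | False | False
False | True | True | True
True | True | False | True
They differ at row 4 (r=True, u=True): φ=False but ψ=True.

No, they are not logically equivalent.


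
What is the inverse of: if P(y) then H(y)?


The inverse of (P → Q) is (¬P → ¬Q). It is equivalent to the converse, not to the original.
Here P = 'P(y)' and Q = 'H(y)'.

If not (P(y)), then not (H(y)).


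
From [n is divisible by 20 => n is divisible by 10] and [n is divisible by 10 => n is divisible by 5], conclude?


Hypothetical syllogism: from (P → Q) and (Q → R), infer (P → R).
Chain the two implications through the shared middle term 'n is divisible by 10'.

n is divisible by 20 => n is divisible by 5


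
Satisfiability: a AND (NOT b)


Search for a satisfying assignment over {a, b}.
Try a=T, b=F: the formula evaluates to T.
A satisfying assignment exists.

Satisfiable.


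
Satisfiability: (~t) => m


Search for a satisfying assignment over {m, t}.
Try m=True, t=False: the formula evaluates to True.
A satisfying assignment exists.

Satisfiable.


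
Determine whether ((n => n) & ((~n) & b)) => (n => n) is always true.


Build the truth table over {b, n}:
b | n | φ
---------
False | False | True
True | False | True
False | True | True
True | True | True
Every row evaluates to true.

Yes, it is a tautology.


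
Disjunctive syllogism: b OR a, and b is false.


Disjunctive syllogism: from (P ∨ Q) and ¬P, infer Q.
One disjunct, 'b', is ruled out; the other must hold.

a


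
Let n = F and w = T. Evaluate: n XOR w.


Exclusive or is true when exactly one operand is true.
Substitute: n=F, w=T.
F XOR T evaluates to T.

T


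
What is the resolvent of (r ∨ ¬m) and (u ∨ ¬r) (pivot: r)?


The clauses contain complementary literals r and ¬r.
Resolution eliminates this pair and disjoins the remaining literals (merging duplicates).

(¬m ∨ u)


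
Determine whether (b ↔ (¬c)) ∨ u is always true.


Build the truth table over {b, c, u}:
b | c | u | φ
-------------
F | F | F | F
T | F | F | T
F | T | F | T
T | T | F | F
F | F | T | T
T | F | T | T
F | T | T | T
T | T | T | T
Counterexample at row 1: with b=F, c=F, u=F, the formula is F.

No, it is not a tautology.


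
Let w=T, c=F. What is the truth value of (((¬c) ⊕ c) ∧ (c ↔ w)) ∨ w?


Substitute w=T, c=F:
¬c = T
(¬c) ⊕ c = T ⊕ F = T
c ↔ w = F ↔ T = F
((¬c) ⊕ c) ∧ (c ↔ w) = T ∧ F = F
(((¬c) ⊕ c) ∧ (c ↔ w)) ∨ w = F ∨ T = T

T


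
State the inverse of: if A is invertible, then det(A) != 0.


The inverse of (P → Q) is (¬P → ¬Q). It is equivalent to the converse, not to the original.
Here P = 'A is invertible' and Q = 'det(A) != 0'.

If not (A is invertible), then not (det(A) != 0).


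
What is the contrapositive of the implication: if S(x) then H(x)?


The contrapositive of (P → Q) is (¬Q → ¬P); it is logically equivalent to the original.
Here P = 'S(x)' and Q = 'H(x)'.

If not (H(x)), then not (S(x)).


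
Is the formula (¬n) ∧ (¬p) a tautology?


Build the truth table over {n, p}:
n | p | φ
---------
F | F | T
T | F | F
F | T | F
T | T | F
Counterexample at row 2: with n=T, p=F, the formula is F.

No, it is not a tautology.


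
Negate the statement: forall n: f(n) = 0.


¬(forall x: φ) = exists x: ¬φ, and ¬(exists x: φ) = forall x: ¬φ.
Apply to the universal statement.

exists n: ~(f(n) = 0)


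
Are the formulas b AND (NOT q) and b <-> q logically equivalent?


Compare truth tables:
b | q | φ | ψ
-------------
F | F | F | T
T | F | T | F
F | T | F | F
T | T | F | T
They differ at row 1 (b=F, q=F): φ=F but ψ=T.

No, they are not logically equivalent.


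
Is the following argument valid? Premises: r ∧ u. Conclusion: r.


This matches the form of conjunction elimination: the conclusion follows in every model of the premises.

Valid.


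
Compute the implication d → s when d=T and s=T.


Implication is false only when antecedent is true and consequent is false.
Substitute: d=T, s=T.
T → T evaluates to T.

T


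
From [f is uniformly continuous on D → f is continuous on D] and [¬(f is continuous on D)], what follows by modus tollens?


Modus tollens: from (P → Q) and ¬Q, infer ¬P.
Q = 'f is continuous on D' is denied; since P → Q, P must also fail.

Not (f is uniformly continuous on D).


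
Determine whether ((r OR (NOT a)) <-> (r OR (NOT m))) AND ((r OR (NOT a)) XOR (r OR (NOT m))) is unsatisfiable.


Truth table over {a, m, r}:
a | m | r | φ
-------------
F | F | F | F
T | F | F | F
F | T | F | F
T | T | F | F
F | F | T | F
T | F | T | F
F | T | T | F
T | T | T | F
Every row is false.

Yes, it is a contradiction.


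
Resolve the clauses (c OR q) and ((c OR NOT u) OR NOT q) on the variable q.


The clauses contain complementary literals q and NOTq.
Resolution eliminates this pair and disjoins the remaining literals (merging duplicates).

(c OR NOT u)


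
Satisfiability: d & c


Search for a satisfying assignment over {c, d}.
Try c=True, d=True: the formula evaluates to True.
A satisfying assignment exists.

Satisfiable.


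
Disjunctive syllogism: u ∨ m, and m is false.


Disjunctive syllogism: from (P ∨ Q) and ¬P, infer Q.
One disjunct, 'm', is ruled out; the other must hold.

u


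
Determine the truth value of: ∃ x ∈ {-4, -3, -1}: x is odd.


Evaluate the predicate on each element: -4:F, -3:T, -1:T.
Witness x = -3 satisfies the predicate.

T


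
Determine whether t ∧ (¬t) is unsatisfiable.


Truth table over {t}:
t | φ
-----
F | F
T | F
Every row is false.

Yes, it is a contradiction.


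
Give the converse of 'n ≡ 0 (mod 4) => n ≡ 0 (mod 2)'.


The converse of (P → Q) is (Q → P). It is not in general equivalent to the original.
Here P = 'n ≡ 0 (mod 4)' and Q = 'n ≡ 0 (mod 2)'.

If n ≡ 0 (mod 2), then n ≡ 0 (mod 4).


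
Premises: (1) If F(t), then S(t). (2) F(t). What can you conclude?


Modus ponens: from (P → Q) and P, infer Q.
P = 'F(t)' is asserted, and P → Q holds, so Q follows.

S(t).


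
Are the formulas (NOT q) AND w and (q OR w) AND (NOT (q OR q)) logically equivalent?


Compare truth tables:
q | w | φ | ψ
-------------
F | F | F | F
T | F | F | F
F | T | T | T
T | T | F | F
The columns φ and ψ agree on every row.

Yes, they are logically equivalent.


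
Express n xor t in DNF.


Step 1: n ⊕ t is true exactly when they disagree: (n ∧ ¬t) ∨ (¬n ∧ t).

(n & (~t)) | ((~n) & t)


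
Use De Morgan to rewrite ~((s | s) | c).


De Morgan: the negation of a disjunction is the conjunction of the negations.
Distribute ~ across |, flipping it to &, and negate each literal.

((~s) & (~s)) & (~c)


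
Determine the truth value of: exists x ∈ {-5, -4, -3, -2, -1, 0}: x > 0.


Evaluate the predicate on each element: -5:False, -4:False, -3:False, -2:False, -1:False, 0:False.
No element satisfies the predicate.

False


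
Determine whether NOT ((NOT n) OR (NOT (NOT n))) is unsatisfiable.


Truth table over {n}:
n | φ
-----
F | F
T | F
Every row is false.

Yes, it is a contradiction.


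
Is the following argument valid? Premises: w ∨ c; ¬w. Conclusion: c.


This matches the form of disjunctive syllogism: the conclusion follows in every model of the premises.

Valid.


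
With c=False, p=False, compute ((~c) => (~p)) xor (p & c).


Substitute c=False, p=False:
~c = True
~p = True
(~c) => (~p) = True => True = True
p & c = False & False = False
((~c) => (~p)) xor (p & c) = True xor False = True

True


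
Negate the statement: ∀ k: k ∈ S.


¬(∀ x: φ) = ∃ x: ¬φ, and ¬(∃ x: φ) = ∀ x: ¬φ.
Apply to the universal statement.

∃ k: ¬(k ∈ S)


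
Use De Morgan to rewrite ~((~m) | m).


De Morgan: the negation of a disjunction is the conjunction of the negations.
Distribute ~ across |, flipping it to &, and negate each literal.

m & (~m)


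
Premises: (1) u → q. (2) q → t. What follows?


Hypothetical syllogism: from (P → Q) and (Q → R), infer (P → R).
Chain the two implications through the shared middle term 'q'.

u → t


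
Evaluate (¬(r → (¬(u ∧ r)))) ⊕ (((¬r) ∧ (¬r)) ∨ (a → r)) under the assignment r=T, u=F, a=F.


Substitute r=T, u=F, a=F:
u ∧ r = F ∧ T = F
¬(u ∧ r) = T
r → (¬(u ∧ r)) = T → T = T
¬(r → (¬(u ∧ r))) = F
¬r = F
¬r = F
(¬r) ∧ (¬r) = F ∧ F = F
a → r = F → T = T
((¬r) ∧ (¬r)) ∨ (a → r) = F ∨ T = T
(¬(r → (¬(u ∧ r)))) ⊕ (((¬r) ∧ (¬r)) ∨ (a → r)) = F ⊕ T = T

T


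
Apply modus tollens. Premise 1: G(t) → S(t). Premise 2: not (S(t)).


Modus tollens: from (P → Q) and ¬Q, infer ¬P.
Q = 'S(t)' is denied; since P → Q, P must also fail.

Not (G(t)).


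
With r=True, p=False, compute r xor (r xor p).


Substitute r=True, p=False:
r xor p = True xor False = True
r xor (r xor p) = True xor True = False

False


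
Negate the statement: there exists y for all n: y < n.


Negation flips each quantifier (∀↔∃) and negates the inner predicate.
¬(there exists y for all n: φ) = for all y there exists n: ¬φ.

for all y there exists n: NOT(y < n)


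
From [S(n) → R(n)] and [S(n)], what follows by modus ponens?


Modus ponens: from (P → Q) and P, infer Q.
P = 'S(n)' is asserted, and P → Q holds, so Q follows.

R(n).


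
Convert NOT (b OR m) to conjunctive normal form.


Step 1: Apply De Morgan: ¬(b ∨ m) = ¬b ∧ ¬m.

(NOT b) AND (NOT m)


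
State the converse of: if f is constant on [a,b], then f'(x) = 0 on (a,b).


The converse of (P → Q) is (Q → P). It is not in general equivalent to the original.
Here P = 'f is constant on [a,b]' and Q = 'f'(x) = 0 on (a,b)'.

If f'(x) = 0 on (a,b), then f is constant on [a,b].


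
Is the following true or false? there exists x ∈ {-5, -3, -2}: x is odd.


Evaluate the predicate on each element: -5:T, -3:T, -2:F.
Witness x = -5 satisfies the predicate.

T


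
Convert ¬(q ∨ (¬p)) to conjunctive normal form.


Step 1: Apply De Morgan: ¬(q ∨ (¬p)) = ¬q ∧ ¬(¬p).
Step 2: Eliminate any double negations (¬¬X = X).

(¬q) ∧ p


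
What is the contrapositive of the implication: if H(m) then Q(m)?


The contrapositive of (P → Q) is (¬Q → ¬P); it is logically equivalent to the original.
Here P = 'H(m)' and Q = 'Q(m)'.

If not (Q(m)), then not (H(m)).


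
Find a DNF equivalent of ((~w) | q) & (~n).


Step 1: Distribute ∧ over ∨: ((¬w) ∨ q) ∧ (¬n) = ((¬w) ∧ (¬n)) ∨ (q ∧ (¬n)).

((~w) & (~n)) | (q & (~n))


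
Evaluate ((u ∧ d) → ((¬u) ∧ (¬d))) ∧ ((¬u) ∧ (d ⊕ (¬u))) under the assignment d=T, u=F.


Substitute d=T, u=F:
u ∧ d = F ∧ T = F
¬u = T
¬d = F
(¬u) ∧ (¬d) = T ∧ F = F
(u ∧ d) → ((¬u) ∧ (¬d)) = F → F = T
¬u = T
¬u = T
d ⊕ (¬u) = T ⊕ T = F
(¬u) ∧ (d ⊕ (¬u)) = T ∧ F = F
((u ∧ d) → ((¬u) ∧ (¬d))) ∧ ((¬u) ∧ (d ⊕ (¬u))) = T ∧ F = F

F


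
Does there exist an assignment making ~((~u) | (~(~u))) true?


Check all 2 assignments over {u}:
u | φ
-----
False | False
True | False
No assignment makes the formula true.

Unsatisfiable.


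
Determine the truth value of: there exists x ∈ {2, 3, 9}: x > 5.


Evaluate the predicate on each element: 2:F, 3:F, 9:T.
Witness x = 9 satisfies the predicate.

T


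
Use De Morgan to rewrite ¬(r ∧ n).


De Morgan: the negation of a conjunction is the disjunction of the negations.
Distribute ¬ across ∧, flipping it to ∨, and negate each literal.

(¬r) ∨ (¬n)


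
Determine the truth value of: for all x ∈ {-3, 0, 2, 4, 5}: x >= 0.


Evaluate the predicate on each element: -3:F, 0:T, 2:T, 4:T, 5:T.
Counterexample x = -3 fails the predicate.

F


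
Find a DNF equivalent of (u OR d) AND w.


Step 1: Distribute ∧ over ∨: (u ∨ d) ∧ w = (u ∧ w) ∨ (d ∧ w).

(u AND w) OR (d AND w)


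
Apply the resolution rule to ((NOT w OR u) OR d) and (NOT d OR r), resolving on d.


The clauses contain complementary literals d and NOTd.
Resolution eliminates this pair and disjoins the remaining literals (merging duplicates).

((u OR NOT w) OR r)


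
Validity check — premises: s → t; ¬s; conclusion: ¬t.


This is denying the antecedent (fallacy). There exist truth assignments where the premises are all true but the conclusion is false.

Invalid.


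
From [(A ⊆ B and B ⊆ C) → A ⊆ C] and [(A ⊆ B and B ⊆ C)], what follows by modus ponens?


Modus ponens: from (P → Q) and P, infer Q.
P = '(A ⊆ B and B ⊆ C)' is asserted, and P → Q holds, so Q follows.

A ⊆ C.


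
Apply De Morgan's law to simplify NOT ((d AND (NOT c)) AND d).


De Morgan: the negation of a conjunction is the disjunction of the negations.
Distribute NOT across AND, flipping it to OR, and negate each literal.

((NOT d) OR c) OR (NOT d)


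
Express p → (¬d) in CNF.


Step 1: Rewrite p → (¬d) as ¬p ∨ (¬d).

(¬p) ∨ (¬d)


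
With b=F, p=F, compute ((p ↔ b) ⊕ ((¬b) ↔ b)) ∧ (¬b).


Substitute b=F, p=F:
p ↔ b = F ↔ F = T
¬b = T
(¬b) ↔ b = T ↔ F = F
(p ↔ b) ⊕ ((¬b) ↔ b) = T ⊕ F = T
¬b = T
((p ↔ b) ⊕ ((¬b) ↔ b)) ∧ (¬b) = T ∧ T = T

T


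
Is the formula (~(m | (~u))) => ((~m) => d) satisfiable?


Search for a satisfying assignment over {d, m, u}.
Try d=False, m=False, u=False: the formula evaluates to True.
A satisfying assignment exists.

Satisfiable.


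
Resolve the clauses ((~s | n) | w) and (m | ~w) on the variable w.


The clauses contain complementary literals w and ~w.
Resolution eliminates this pair and disjoins the remaining literals (merging duplicates).

((n | ~s) | m)


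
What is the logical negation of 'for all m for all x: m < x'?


Negation flips each quantifier (∀↔∃) and negates the inner predicate.
¬(for all m for all x: φ) = there exists m there exists x: ¬φ.

there exists m there exists x: NOT(m < x)


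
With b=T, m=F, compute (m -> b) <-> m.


Substitute b=T, m=F:
m -> b = F -> T = T
(m -> b) <-> m = T <-> F = F

F


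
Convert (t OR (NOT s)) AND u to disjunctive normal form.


Step 1: Distribute ∧ over ∨: (t ∨ (¬s)) ∧ u = (t ∧ u) ∨ ((¬s) ∧ u).

(t AND u) OR ((NOT s) AND u)


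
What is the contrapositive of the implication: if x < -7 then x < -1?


The contrapositive of (P → Q) is (¬Q → ¬P); it is logically equivalent to the original.
Here P = 'x < -7' and Q = 'x < -1'.

If not (x < -1), then not (x < -7).


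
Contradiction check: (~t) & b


Truth table over {b, t}:
b | t | φ
---------
False | False | False
True | False | True
False | True | False
True | True | False
Satisfying assignment at row 2: b=True, t=False gives True.

No, it is not a contradiction.


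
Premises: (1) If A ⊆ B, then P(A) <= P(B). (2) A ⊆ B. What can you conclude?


Modus ponens: from (P → Q) and P, infer Q.
P = 'A ⊆ B' is asserted, and P → Q holds, so Q follows.

P(A) <= P(B).


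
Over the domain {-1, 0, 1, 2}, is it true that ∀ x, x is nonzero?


Evaluate the predicate on each element: -1:T, 0:F, 1:T, 2:T.
Counterexample x = 0 fails the predicate.

F


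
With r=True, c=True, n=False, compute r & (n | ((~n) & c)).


Substitute r=True, c=True, n=False:
~n = True
(~n) & c = True & True = True
n | ((~n) & c) = False | True = True
r & (n | ((~n) & c)) = True & True = True

True


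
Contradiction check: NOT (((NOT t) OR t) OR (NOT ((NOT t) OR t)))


Truth table over {t}:
t | φ
-----
F | F
T | F
Every row is false.

Yes, it is a contradiction.


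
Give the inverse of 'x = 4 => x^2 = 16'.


The inverse of (P → Q) is (¬P → ¬Q). It is equivalent to the converse, not to the original.
Here P = 'x = 4' and Q = 'x^2 = 16'.

If not (x = 4), then not (x^2 = 16).


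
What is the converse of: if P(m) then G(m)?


The converse of (P → Q) is (Q → P). It is not in general equivalent to the original.
Here P = 'P(m)' and Q = 'G(m)'.

If G(m), then P(m).


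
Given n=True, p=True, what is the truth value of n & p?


Conjunction is true only when both operands are true.
Substitute: n=True, p=True.
True & True evaluates to True.

True


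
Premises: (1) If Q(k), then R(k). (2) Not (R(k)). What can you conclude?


Modus tollens: from (P → Q) and ¬Q, infer ¬P.
Q = 'R(k)' is denied; since P → Q, P must also fail.

Not (Q(k)).


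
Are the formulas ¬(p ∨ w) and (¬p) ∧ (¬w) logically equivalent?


Compare truth tables:
p | w | φ | ψ
-------------
F | F | T | T
T | F | F | F
F | T | F | F
T | T | F | F
The columns φ and ψ agree on every row.

Yes, they are logically equivalent.


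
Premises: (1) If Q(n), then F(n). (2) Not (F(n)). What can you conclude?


Modus tollens: from (P → Q) and ¬Q, infer ¬P.
Q = 'F(n)' is denied; since P → Q, P must also fail.

Not (Q(n)).


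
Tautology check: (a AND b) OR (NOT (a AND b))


Build the truth table over {a, b}:
a | b | φ
---------
F | F | T
T | F | T
F | T | T
T | T | T
Every row evaluates to true.

Yes, it is a tautology.


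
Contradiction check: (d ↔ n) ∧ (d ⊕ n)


Truth table over {d, n}:
d | n | φ
---------
F | F | F
T | F | F
F | T | F
T | T | F
Every row is false.

Yes, it is a contradiction.


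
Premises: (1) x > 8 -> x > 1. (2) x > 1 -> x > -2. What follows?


Hypothetical syllogism: from (P → Q) and (Q → R), infer (P → R).
Chain the two implications through the shared middle term 'x > 1'.

x > 8 -> x > -2


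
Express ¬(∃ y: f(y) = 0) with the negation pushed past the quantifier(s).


¬(∀ x: φ) = ∃ x: ¬φ, and ¬(∃ x: φ) = ∀ x: ¬φ.
Apply to the existential statement.

∀ y: ¬(f(y) = 0)


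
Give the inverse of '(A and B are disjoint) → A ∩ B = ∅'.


The inverse of (P → Q) is (¬P → ¬Q). It is equivalent to the converse, not to the original.
Here P = '(A and B are disjoint)' and Q = 'A ∩ B = ∅'.

If not ((A and B are disjoint)), then not (A ∩ B = ∅).


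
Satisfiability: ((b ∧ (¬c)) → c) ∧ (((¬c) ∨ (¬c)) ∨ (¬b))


Search for a satisfying assignment over {b, c}.
Try b=F, c=F: the formula evaluates to T.
A satisfying assignment exists.

Satisfiable.


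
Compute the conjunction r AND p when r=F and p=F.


Conjunction is true only when both operands are true.
Substitute: r=F, p=F.
F AND F evaluates to F.

F


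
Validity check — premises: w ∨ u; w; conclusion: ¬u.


This is affirming a disjunct (fallacy). There exist truth assignments where the premises are all true but the conclusion is false.

Invalid.


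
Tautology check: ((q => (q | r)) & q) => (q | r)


Build the truth table over {q, r}:
q | r | φ
---------
False | False | True
True | False | True
False | True | True
True | True | True
Every row evaluates to true.

Yes, it is a tautology.


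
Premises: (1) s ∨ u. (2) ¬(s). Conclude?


Disjunctive syllogism: from (P ∨ Q) and ¬P, infer Q.
One disjunct, 's', is ruled out; the other must hold.

u


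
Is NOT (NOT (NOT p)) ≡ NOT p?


Compare truth tables:
p | φ | ψ
---------
F | T | T
T | F | F
The columns φ and ψ agree on every row.

Yes, they are logically equivalent.


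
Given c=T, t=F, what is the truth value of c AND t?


Conjunction is true only when both operands are true.
Substitute: c=T, t=F.
T AND F evaluates to F.

F


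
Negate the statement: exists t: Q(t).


¬(forall x: φ) = exists x: ¬φ, and ¬(exists x: φ) = forall x: ¬φ.
Apply to the existential statement.

forall t: ~(Q(t))


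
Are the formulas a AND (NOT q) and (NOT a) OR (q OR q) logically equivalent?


Compare truth tables:
a | q | φ | ψ
-------------
F | F | F | T
T | F | T | F
F | T | F | T
T | T | F | T
They differ at row 1 (a=F, q=F): φ=F but ψ=T.

No, they are not logically equivalent.


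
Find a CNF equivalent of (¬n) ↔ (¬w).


Step 1: Rewrite (¬n) ↔ (¬w) as ((¬n) → (¬w)) ∧ ((¬w) → (¬n)).
Step 2: Rewrite each implication as a disjunction.
Step 3: Eliminate any double negations (¬¬X = X).

(n ∨ (¬w)) ∧ (w ∨ (¬n))


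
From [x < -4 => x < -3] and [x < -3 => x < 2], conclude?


Hypothetical syllogism: from (P → Q) and (Q → R), infer (P → R).
Chain the two implications through the shared middle term 'x < -3'.

x < -4 => x < 2


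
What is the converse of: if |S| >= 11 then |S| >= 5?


The converse of (P → Q) is (Q → P). It is not in general equivalent to the original.
Here P = '|S| >= 11' and Q = '|S| >= 5'.

If |S| >= 5, then |S| >= 11.


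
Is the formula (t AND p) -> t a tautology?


Build the truth table over {p, t}:
p | t | φ
---------
F | F | T
T | F | T
F | T | T
T | T | T
Every row evaluates to true.

Yes, it is a tautology.


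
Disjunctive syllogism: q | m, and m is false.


Disjunctive syllogism: from (P ∨ Q) and ¬P, infer Q.
One disjunct, 'm', is ruled out; the other must hold.

q


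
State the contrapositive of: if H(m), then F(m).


The contrapositive of (P → Q) is (¬Q → ¬P); it is logically equivalent to the original.
Here P = 'H(m)' and Q = 'F(m)'.

If not (F(m)), then not (H(m)).


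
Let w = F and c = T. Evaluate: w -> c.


Implication is false only when antecedent is true and consequent is false.
Substitute: w=F, c=T.
F -> T evaluates to T.

T


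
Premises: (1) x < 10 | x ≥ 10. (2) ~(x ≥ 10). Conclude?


Disjunctive syllogism: from (P ∨ Q) and ¬P, infer Q.
One disjunct, 'x ≥ 10', is ruled out; the other must hold.

x < 10


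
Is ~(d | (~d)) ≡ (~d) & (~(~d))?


Compare truth tables:
d | φ | ψ
---------
False | False | False
True | False | False
The columns φ and ψ agree on every row.

Yes, they are logically equivalent.


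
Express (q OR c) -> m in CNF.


Step 1: Rewrite as ¬(q ∨ c) ∨ m = (¬q ∧ ¬c) ∨ m.
Step 2: Distribute ∨ over ∧.

((NOT q) OR m) AND ((NOT c) OR m)


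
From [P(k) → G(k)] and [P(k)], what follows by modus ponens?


Modus ponens: from (P → Q) and P, infer Q.
P = 'P(k)' is asserted, and P → Q holds, so Q follows.

G(k).


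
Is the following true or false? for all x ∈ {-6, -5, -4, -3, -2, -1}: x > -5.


Evaluate the predicate on each element: -6:F, -5:F, -4:T, -3:T, -2:T, -1:T.
Counterexample x = -6 fails the predicate.

F
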